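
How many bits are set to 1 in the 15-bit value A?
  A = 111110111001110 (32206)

111110111001110
1-bits at positions (from bit 0 = LSB): 1, 2, 3, 6, 7, 8, 10, 11, 12, 13, 14
Count = 11

Answer: 11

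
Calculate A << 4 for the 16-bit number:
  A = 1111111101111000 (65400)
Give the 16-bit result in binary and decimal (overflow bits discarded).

Shift left by 4: drop the top 4 bit(s), append 4 zero(s) on the right.
  1111111101111000  ->  discard [1111], keep [111101111000], append 0000
= 1111011110000000

Answer: 1111011110000000 (63360)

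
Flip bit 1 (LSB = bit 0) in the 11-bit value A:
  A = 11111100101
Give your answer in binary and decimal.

Mask = 1 << 1 = 00000000010
Bit 1 of A is 0; XOR with the mask flips it to 1.
  11111100101
^ 00000000010
-------------
  11111100111

Answer: 11111100111 (2023)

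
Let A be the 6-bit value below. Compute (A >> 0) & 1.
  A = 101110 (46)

Bit 0 is the 1st from the right.
  101110
       ^
That bit is 0.

Answer: 0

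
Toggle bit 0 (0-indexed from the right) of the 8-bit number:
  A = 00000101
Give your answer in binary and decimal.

Mask = 1 << 0 = 00000001
Bit 0 of A is 1; XOR with the mask flips it to 0.
  00000101
^ 00000001
----------
  00000100

Answer: 00000100 (4)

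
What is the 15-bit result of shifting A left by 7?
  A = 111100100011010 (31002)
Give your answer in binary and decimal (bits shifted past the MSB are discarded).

Shift left by 7: drop the top 7 bit(s), append 7 zero(s) on the right.
  111100100011010  ->  discard [1111001], keep [00011010], append 0000000
= 000110100000000

Answer: 000110100000000 (3328)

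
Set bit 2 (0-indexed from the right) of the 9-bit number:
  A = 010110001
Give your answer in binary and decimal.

Mask = 1 << 2 = 000000100
Bit 2 of A is 0, so OR-ing with the mask flips it to 1.
  010110001
| 000000100
-----------
  010110101

Answer: 010110101 (181)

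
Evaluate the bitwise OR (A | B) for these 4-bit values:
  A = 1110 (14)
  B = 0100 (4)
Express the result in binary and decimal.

Apply | to each column (1 where either bit is 1):
  1110
| 0100
------
  1110

Answer: 1110 (14)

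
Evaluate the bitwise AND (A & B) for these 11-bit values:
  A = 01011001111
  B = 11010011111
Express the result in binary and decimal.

Apply & to each column (1 only where both bits are 1):
  01011001111
& 11010011111
-------------
  01010001111

Answer: 01010001111 (655)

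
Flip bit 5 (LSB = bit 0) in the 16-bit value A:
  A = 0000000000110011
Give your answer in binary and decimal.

Mask = 1 << 5 = 0000000000100000
Bit 5 of A is 1; XOR with the mask flips it to 0.
  0000000000110011
^ 0000000000100000
------------------
  0000000000010011

Answer: 0000000000010011 (19)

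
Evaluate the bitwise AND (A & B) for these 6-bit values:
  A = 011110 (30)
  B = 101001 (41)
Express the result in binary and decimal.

Apply & to each column (1 only where both bits are 1):
  011110
& 101001
--------
  001000

Answer: 001000 (8)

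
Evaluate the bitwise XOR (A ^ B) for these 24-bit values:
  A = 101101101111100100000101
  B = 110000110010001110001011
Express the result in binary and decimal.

Apply ^ to each column (1 where bits differ):
  101101101111100100000101
^ 110000110010001110001011
--------------------------
  011101011101101010001110

Answer: 011101011101101010001110 (7723662)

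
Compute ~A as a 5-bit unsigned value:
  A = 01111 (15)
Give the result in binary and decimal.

Flip each bit (0->1, 1->0):
  01111
  10000

Answer: 10000 (16)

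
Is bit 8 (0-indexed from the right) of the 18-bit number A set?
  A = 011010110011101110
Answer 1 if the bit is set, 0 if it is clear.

Bit 8 is the 9th from the right.
  011010110011101110
           ^
That bit is 0.

Answer: 0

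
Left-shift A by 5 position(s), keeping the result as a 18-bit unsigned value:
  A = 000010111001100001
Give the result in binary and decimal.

Shift left by 5: drop the top 5 bit(s), append 5 zero(s) on the right.
  000010111001100001  ->  discard [00001], keep [0111001100001], append 00000
= 011100110000100000

Answer: 011100110000100000 (117792)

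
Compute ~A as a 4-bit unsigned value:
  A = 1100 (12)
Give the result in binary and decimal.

Flip each bit (0->1, 1->0):
  1100
  0011

Answer: 0011 (3)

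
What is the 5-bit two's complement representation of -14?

1. Binary of +14:  01110
2. Invert bits:     10001
3. Add 1:           10010

Answer: 10010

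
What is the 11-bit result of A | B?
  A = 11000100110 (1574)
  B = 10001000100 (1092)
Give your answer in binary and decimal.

Apply | to each column (1 where either bit is 1):
  11000100110
| 10001000100
-------------
  11001100110

Answer: 11001100110 (1638)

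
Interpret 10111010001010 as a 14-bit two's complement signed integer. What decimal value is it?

MSB is 1, so the value is negative. Find the magnitude:
1. Invert bits:  01000101110101
2. Add 1:        01000101110110  = 4470
3. Apply sign:   -4470

Answer: -4470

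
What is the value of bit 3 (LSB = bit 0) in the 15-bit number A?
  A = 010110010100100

Bit 3 is the 4th from the right.
  010110010100100
             ^
That bit is 0.

Answer: 0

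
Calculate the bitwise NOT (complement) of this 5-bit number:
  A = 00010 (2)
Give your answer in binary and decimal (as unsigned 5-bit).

Flip each bit (0->1, 1->0):
  00010
  11101

Answer: 11101 (29)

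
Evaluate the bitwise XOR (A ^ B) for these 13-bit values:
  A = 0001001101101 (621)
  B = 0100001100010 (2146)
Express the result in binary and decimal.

Apply ^ to each column (1 where bits differ):
  0001001101101
^ 0100001100010
---------------
  0101000001111

Answer: 0101000001111 (2575)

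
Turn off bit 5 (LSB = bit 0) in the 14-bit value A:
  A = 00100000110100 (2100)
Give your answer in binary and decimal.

Mask = ~(1 << 5) = 11111111011111
Bit 5 of A is 1, so AND-ing with the mask clears it to 0.
  00100000110100
& 11111111011111
----------------
  00100000010100

Answer: 00100000010100 (2068)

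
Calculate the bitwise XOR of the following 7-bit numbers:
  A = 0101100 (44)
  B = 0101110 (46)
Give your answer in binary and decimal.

Apply ^ to each column (1 where bits differ):
  0101100
^ 0101110
---------
  0000010

Answer: 0000010 (2)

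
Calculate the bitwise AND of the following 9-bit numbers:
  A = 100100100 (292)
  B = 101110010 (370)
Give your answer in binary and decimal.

Apply & to each column (1 only where both bits are 1):
  100100100
& 101110010
-----------
  100100000

Answer: 100100000 (288)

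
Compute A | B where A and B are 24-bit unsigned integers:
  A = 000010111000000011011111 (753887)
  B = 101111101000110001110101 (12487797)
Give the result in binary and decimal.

Apply | to each column (1 where either bit is 1):
  000010111000000011011111
| 101111101000110001110101
--------------------------
  101111111000110011111111

Answer: 101111111000110011111111 (12553471)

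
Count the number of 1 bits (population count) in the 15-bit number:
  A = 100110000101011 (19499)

100110000101011
1-bits at positions (from bit 0 = LSB): 0, 1, 3, 5, 10, 11, 14
Count = 7

Answer: 7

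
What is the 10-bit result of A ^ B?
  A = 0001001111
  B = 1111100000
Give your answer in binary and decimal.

Apply ^ to each column (1 where bits differ):
  0001001111
^ 1111100000
------------
  1110101111

Answer: 1110101111 (943)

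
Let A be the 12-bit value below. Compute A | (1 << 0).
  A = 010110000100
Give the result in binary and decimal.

Mask = 1 << 0 = 000000000001
Bit 0 of A is 0, so OR-ing with the mask flips it to 1.
  010110000100
| 000000000001
--------------
  010110000101

Answer: 010110000101 (1413)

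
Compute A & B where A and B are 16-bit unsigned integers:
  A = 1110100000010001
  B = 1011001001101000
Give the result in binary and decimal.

Apply & to each column (1 only where both bits are 1):
  1110100000010001
& 1011001001101000
------------------
  1010000000000000

Answer: 1010000000000000 (40960)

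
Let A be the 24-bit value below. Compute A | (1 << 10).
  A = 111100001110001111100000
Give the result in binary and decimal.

Mask = 1 << 10 = 000000000000010000000000
Bit 10 of A is 0, so OR-ing with the mask flips it to 1.
  111100001110001111100000
| 000000000000010000000000
--------------------------
  111100001110011111100000

Answer: 111100001110011111100000 (15788000)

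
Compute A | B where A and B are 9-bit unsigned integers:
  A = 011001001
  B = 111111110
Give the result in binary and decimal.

Apply | to each column (1 where either bit is 1):
  011001001
| 111111110
-----------
  111111111

Answer: 111111111 (511)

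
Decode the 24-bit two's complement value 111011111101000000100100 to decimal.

MSB is 1, so the value is negative. Find the magnitude:
1. Invert bits:  000100000010111111011011
2. Add 1:        000100000010111111011100  = 1060828
3. Apply sign:   -1060828

Answer: -1060828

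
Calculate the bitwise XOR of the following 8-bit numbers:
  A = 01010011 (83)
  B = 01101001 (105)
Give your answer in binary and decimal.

Apply ^ to each column (1 where bits differ):
  01010011
^ 01101001
----------
  00111010

Answer: 00111010 (58)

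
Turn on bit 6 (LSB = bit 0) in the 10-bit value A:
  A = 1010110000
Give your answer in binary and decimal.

Mask = 1 << 6 = 0001000000
Bit 6 of A is 0, so OR-ing with the mask flips it to 1.
  1010110000
| 0001000000
------------
  1011110000

Answer: 1011110000 (752)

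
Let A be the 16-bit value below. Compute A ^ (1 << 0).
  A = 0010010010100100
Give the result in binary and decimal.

Mask = 1 << 0 = 0000000000000001
Bit 0 of A is 0; XOR with the mask flips it to 1.
  0010010010100100
^ 0000000000000001
------------------
  0010010010100101

Answer: 0010010010100101 (9381)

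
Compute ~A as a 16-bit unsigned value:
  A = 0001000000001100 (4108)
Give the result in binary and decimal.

Flip each bit (0->1, 1->0):
  0001000000001100
  1110111111110011

Answer: 1110111111110011 (61427)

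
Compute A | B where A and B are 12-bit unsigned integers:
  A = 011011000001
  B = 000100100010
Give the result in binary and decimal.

Apply | to each column (1 where either bit is 1):
  011011000001
| 000100100010
--------------
  011111100011

Answer: 011111100011 (2019)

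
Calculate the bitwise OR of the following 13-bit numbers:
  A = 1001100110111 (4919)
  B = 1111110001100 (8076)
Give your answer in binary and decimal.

Apply | to each column (1 where either bit is 1):
  1001100110111
| 1111110001100
---------------
  1111110111111

Answer: 1111110111111 (8127)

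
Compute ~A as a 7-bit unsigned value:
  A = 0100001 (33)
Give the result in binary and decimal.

Flip each bit (0->1, 1->0):
  0100001
  1011110

Answer: 1011110 (94)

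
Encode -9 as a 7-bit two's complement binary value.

1. Binary of +9:  0001001
2. Invert bits:     1110110
3. Add 1:           1110111

Answer: 1110111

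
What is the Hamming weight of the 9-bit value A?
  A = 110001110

110001110
1-bits at positions (from bit 0 = LSB): 1, 2, 3, 7, 8
Count = 5

Answer: 5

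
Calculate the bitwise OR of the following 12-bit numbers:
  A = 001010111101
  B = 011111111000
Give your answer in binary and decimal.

Apply | to each column (1 where either bit is 1):
  001010111101
| 011111111000
--------------
  011111111101

Answer: 011111111101 (2045)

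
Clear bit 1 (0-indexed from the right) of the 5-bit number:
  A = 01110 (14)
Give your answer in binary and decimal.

Mask = ~(1 << 1) = 11101
Bit 1 of A is 1, so AND-ing with the mask clears it to 0.
  01110
& 11101
-------
  01100

Answer: 01100 (12)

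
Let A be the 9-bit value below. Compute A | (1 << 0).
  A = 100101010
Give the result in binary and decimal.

Mask = 1 << 0 = 000000001
Bit 0 of A is 0, so OR-ing with the mask flips it to 1.
  100101010
| 000000001
-----------
  100101011

Answer: 100101011 (299)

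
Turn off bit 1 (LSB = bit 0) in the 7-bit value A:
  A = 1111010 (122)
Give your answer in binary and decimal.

Mask = ~(1 << 1) = 1111101
Bit 1 of A is 1, so AND-ing with the mask clears it to 0.
  1111010
& 1111101
---------
  1111000

Answer: 1111000 (120)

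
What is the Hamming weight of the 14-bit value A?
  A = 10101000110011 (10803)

10101000110011
1-bits at positions (from bit 0 = LSB): 0, 1, 4, 5, 9, 11, 13
Count = 7

Answer: 7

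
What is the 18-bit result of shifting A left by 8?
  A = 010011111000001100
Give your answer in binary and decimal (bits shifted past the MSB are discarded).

Shift left by 8: drop the top 8 bit(s), append 8 zero(s) on the right.
  010011111000001100  ->  discard [01001111], keep [1000001100], append 00000000
= 100000110000000000

Answer: 100000110000000000 (134144)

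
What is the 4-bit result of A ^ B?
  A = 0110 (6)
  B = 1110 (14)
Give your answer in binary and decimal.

Apply ^ to each column (1 where bits differ):
  0110
^ 1110
------
  1000

Answer: 1000 (8)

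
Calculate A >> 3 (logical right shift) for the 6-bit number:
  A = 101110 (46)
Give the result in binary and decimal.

Logical shift right by 3: drop the bottom 3 bit(s), prepend 3 zero(s) on the left.
  101110  ->  keep [101], discard [110], prepend 000
= 000101

Answer: 000101 (5)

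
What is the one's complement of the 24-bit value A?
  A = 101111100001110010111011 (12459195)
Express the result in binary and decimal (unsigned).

Flip each bit (0->1, 1->0):
  101111100001110010111011
  010000011110001101000100

Answer: 010000011110001101000100 (4318020)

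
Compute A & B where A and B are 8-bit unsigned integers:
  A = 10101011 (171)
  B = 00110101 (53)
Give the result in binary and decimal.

Apply & to each column (1 only where both bits are 1):
  10101011
& 00110101
----------
  00100001

Answer: 00100001 (33)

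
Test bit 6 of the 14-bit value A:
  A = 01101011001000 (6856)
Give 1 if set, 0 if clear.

Bit 6 is the 7th from the right.
  01101011001000
         ^
That bit is 1.

Answer: 1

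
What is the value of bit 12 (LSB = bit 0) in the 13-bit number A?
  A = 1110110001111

Bit 12 is the 13th from the right.
  1110110001111
  ^
That bit is 1.

Answer: 1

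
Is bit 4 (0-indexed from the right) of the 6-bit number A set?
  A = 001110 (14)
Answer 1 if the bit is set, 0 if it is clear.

Bit 4 is the 5th from the right.
  001110
   ^
That bit is 0.

Answer: 0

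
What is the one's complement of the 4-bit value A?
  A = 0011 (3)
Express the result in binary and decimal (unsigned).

Flip each bit (0->1, 1->0):
  0011
  1100

Answer: 1100 (12)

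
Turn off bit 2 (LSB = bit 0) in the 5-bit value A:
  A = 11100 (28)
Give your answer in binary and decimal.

Mask = ~(1 << 2) = 11011
Bit 2 of A is 1, so AND-ing with the mask clears it to 0.
  11100
& 11011
-------
  11000

Answer: 11000 (24)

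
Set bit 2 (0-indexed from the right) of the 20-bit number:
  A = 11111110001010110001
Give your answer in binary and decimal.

Mask = 1 << 2 = 00000000000000000100
Bit 2 of A is 0, so OR-ing with the mask flips it to 1.
  11111110001010110001
| 00000000000000000100
----------------------
  11111110001010110101

Answer: 11111110001010110101 (1041077)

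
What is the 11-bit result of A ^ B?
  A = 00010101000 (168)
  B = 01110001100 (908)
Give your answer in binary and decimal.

Apply ^ to each column (1 where bits differ):
  00010101000
^ 01110001100
-------------
  01100100100

Answer: 01100100100 (804)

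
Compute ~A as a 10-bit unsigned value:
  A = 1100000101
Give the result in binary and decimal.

Flip each bit (0->1, 1->0):
  1100000101
  0011111010

Answer: 0011111010 (250)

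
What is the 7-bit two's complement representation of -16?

1. Binary of +16:  0010000
2. Invert bits:     1101111
3. Add 1:           1110000

Answer: 1110000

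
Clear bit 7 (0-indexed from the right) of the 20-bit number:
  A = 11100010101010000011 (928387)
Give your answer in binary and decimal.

Mask = ~(1 << 7) = 11111111111101111111
Bit 7 of A is 1, so AND-ing with the mask clears it to 0.
  11100010101010000011
& 11111111111101111111
----------------------
  11100010101000000011

Answer: 11100010101000000011 (928259)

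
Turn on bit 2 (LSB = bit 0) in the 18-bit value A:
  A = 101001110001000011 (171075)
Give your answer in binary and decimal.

Mask = 1 << 2 = 000000000000000100
Bit 2 of A is 0, so OR-ing with the mask flips it to 1.
  101001110001000011
| 000000000000000100
--------------------
  101001110001000111

Answer: 101001110001000111 (171079)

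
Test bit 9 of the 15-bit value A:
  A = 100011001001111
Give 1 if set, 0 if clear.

Bit 9 is the 10th from the right.
  100011001001111
       ^
That bit is 1.

Answer: 1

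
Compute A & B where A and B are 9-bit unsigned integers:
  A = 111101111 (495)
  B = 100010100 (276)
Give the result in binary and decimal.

Apply & to each column (1 only where both bits are 1):
  111101111
& 100010100
-----------
  100000100

Answer: 100000100 (260)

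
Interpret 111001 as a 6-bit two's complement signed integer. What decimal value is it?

MSB is 1, so the value is negative. Find the magnitude:
1. Invert bits:  000110
2. Add 1:        000111  = 7
3. Apply sign:   -7

Answer: -7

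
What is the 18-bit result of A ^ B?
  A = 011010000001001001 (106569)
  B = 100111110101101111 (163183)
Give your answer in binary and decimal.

Apply ^ to each column (1 where bits differ):
  011010000001001001
^ 100111110101101111
--------------------
  111101110100100110

Answer: 111101110100100110 (253222)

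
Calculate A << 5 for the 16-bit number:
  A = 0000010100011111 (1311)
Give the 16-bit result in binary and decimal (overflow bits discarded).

Shift left by 5: drop the top 5 bit(s), append 5 zero(s) on the right.
  0000010100011111  ->  discard [00000], keep [10100011111], append 00000
= 1010001111100000

Answer: 1010001111100000 (41952)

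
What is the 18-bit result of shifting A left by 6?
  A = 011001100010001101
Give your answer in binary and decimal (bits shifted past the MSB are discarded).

Shift left by 6: drop the top 6 bit(s), append 6 zero(s) on the right.
  011001100010001101  ->  discard [011001], keep [100010001101], append 000000
= 100010001101000000

Answer: 100010001101000000 (140096)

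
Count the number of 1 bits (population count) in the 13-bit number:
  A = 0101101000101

0101101000101
1-bits at positions (from bit 0 = LSB): 0, 2, 6, 8, 9, 11
Count = 6

Answer: 6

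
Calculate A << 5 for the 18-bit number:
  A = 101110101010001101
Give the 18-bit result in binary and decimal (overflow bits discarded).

Shift left by 5: drop the top 5 bit(s), append 5 zero(s) on the right.
  101110101010001101  ->  discard [10111], keep [0101010001101], append 00000
= 010101000110100000

Answer: 010101000110100000 (86432)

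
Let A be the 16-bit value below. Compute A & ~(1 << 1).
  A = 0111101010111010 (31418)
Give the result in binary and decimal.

Mask = ~(1 << 1) = 1111111111111101
Bit 1 of A is 1, so AND-ing with the mask clears it to 0.
  0111101010111010
& 1111111111111101
------------------
  0111101010111000

Answer: 0111101010111000 (31416)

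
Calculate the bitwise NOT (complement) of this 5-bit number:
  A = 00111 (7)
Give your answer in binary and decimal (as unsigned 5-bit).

Flip each bit (0->1, 1->0):
  00111
  11000

Answer: 11000 (24)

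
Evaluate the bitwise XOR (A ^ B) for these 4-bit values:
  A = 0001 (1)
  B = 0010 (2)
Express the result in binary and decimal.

Apply ^ to each column (1 where bits differ):
  0001
^ 0010
------
  0011

Answer: 0011 (3)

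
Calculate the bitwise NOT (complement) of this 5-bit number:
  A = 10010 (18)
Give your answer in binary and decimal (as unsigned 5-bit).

Flip each bit (0->1, 1->0):
  10010
  01101

Answer: 01101 (13)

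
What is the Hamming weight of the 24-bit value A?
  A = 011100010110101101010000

011100010110101101010000
1-bits at positions (from bit 0 = LSB): 4, 6, 8, 9, 11, 13, 14, 16, 20, 21, 22
Count = 11

Answer: 11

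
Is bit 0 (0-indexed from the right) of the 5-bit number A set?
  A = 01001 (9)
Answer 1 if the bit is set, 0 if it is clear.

Bit 0 is the 1st from the right.
  01001
      ^
That bit is 1.

Answer: 1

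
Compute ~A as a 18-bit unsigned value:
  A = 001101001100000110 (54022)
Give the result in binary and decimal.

Flip each bit (0->1, 1->0):
  001101001100000110
  110010110011111001

Answer: 110010110011111001 (208121)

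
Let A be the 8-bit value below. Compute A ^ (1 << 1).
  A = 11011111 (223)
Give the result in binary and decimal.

Mask = 1 << 1 = 00000010
Bit 1 of A is 1; XOR with the mask flips it to 0.
  11011111
^ 00000010
----------
  11011101

Answer: 11011101 (221)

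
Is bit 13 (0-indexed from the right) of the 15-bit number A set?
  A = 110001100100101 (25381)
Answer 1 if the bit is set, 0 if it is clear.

Bit 13 is the 14th from the right.
  110001100100101
   ^
That bit is 1.

Answer: 1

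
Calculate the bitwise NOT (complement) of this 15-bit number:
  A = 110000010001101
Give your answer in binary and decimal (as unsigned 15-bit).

Flip each bit (0->1, 1->0):
  110000010001101
  001111101110010

Answer: 001111101110010 (8050)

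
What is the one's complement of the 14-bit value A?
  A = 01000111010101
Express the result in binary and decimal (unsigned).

Flip each bit (0->1, 1->0):
  01000111010101
  10111000101010

Answer: 10111000101010 (11818)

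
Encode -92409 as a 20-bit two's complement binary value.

1. Binary of +92409:  00010110100011111001
2. Invert bits:     11101001011100000110
3. Add 1:           11101001011100000111

Answer: 11101001011100000111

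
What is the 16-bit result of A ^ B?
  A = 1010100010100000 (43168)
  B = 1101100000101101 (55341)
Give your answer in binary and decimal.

Apply ^ to each column (1 where bits differ):
  1010100010100000
^ 1101100000101101
------------------
  0111000010001101

Answer: 0111000010001101 (28813)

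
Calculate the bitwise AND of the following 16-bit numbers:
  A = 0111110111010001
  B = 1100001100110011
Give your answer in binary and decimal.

Apply & to each column (1 only where both bits are 1):
  0111110111010001
& 1100001100110011
------------------
  0100000100010001

Answer: 0100000100010001 (16657)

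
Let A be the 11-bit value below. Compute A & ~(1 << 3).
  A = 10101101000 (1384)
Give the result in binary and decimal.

Mask = ~(1 << 3) = 11111110111
Bit 3 of A is 1, so AND-ing with the mask clears it to 0.
  10101101000
& 11111110111
-------------
  10101100000

Answer: 10101100000 (1376)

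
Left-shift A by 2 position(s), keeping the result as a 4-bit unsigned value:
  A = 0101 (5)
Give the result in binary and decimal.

Shift left by 2: drop the top 2 bit(s), append 2 zero(s) on the right.
  0101  ->  discard [01], keep [01], append 00
= 0100

Answer: 0100 (4)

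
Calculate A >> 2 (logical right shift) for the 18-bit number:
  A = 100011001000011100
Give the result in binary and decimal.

Logical shift right by 2: drop the bottom 2 bit(s), prepend 2 zero(s) on the left.
  100011001000011100  ->  keep [1000110010000111], discard [00], prepend 00
= 001000110010000111

Answer: 001000110010000111 (35975)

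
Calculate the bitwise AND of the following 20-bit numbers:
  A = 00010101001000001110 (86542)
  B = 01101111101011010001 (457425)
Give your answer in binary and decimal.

Apply & to each column (1 only where both bits are 1):
  00010101001000001110
& 01101111101011010001
----------------------
  00000101001000000000

Answer: 00000101001000000000 (20992)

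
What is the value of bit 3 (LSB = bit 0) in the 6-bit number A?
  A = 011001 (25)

Bit 3 is the 4th from the right.
  011001
    ^
That bit is 1.

Answer: 1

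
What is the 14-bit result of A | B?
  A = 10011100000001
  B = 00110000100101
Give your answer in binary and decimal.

Apply | to each column (1 where either bit is 1):
  10011100000001
| 00110000100101
----------------
  10111100100101

Answer: 10111100100101 (12069)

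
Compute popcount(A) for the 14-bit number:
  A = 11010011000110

11010011000110
1-bits at positions (from bit 0 = LSB): 1, 2, 6, 7, 10, 12, 13
Count = 7

Answer: 7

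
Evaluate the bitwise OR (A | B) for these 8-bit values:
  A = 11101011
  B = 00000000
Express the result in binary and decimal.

Apply | to each column (1 where either bit is 1):
  11101011
| 00000000
----------
  11101011

Answer: 11101011 (235)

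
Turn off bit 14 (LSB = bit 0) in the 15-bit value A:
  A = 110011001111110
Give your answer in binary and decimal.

Mask = ~(1 << 14) = 011111111111111
Bit 14 of A is 1, so AND-ing with the mask clears it to 0.
  110011001111110
& 011111111111111
-----------------
  010011001111110

Answer: 010011001111110 (9854)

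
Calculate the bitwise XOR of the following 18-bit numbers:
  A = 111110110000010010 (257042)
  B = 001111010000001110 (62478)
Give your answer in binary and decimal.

Apply ^ to each column (1 where bits differ):
  111110110000010010
^ 001111010000001110
--------------------
  110001100000011100

Answer: 110001100000011100 (202780)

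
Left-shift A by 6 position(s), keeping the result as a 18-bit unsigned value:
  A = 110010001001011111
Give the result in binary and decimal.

Shift left by 6: drop the top 6 bit(s), append 6 zero(s) on the right.
  110010001001011111  ->  discard [110010], keep [001001011111], append 000000
= 001001011111000000

Answer: 001001011111000000 (38848)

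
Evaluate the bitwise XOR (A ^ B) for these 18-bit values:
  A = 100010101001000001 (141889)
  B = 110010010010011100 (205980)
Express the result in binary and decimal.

Apply ^ to each column (1 where bits differ):
  100010101001000001
^ 110010010010011100
--------------------
  010000111011011101

Answer: 010000111011011101 (69341)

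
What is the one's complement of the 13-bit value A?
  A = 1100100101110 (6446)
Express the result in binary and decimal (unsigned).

Flip each bit (0->1, 1->0):
  1100100101110
  0011011010001

Answer: 0011011010001 (1745)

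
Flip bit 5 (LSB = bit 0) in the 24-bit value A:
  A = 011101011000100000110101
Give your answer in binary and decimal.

Mask = 1 << 5 = 000000000000000000100000
Bit 5 of A is 1; XOR with the mask flips it to 0.
  011101011000100000110101
^ 000000000000000000100000
--------------------------
  011101011000100000010101

Answer: 011101011000100000010101 (7702549)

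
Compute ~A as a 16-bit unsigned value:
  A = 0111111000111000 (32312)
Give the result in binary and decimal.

Flip each bit (0->1, 1->0):
  0111111000111000
  1000000111000111

Answer: 1000000111000111 (33223)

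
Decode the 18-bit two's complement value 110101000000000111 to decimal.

MSB is 1, so the value is negative. Find the magnitude:
1. Invert bits:  001010111111111000
2. Add 1:        001010111111111001  = 45049
3. Apply sign:   -45049

Answer: -45049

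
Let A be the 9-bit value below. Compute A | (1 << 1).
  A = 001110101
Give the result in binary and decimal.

Mask = 1 << 1 = 000000010
Bit 1 of A is 0, so OR-ing with the mask flips it to 1.
  001110101
| 000000010
-----------
  001110111

Answer: 001110111 (119)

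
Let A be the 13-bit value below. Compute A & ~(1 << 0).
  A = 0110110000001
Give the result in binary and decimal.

Mask = ~(1 << 0) = 1111111111110
Bit 0 of A is 1, so AND-ing with the mask clears it to 0.
  0110110000001
& 1111111111110
---------------
  0110110000000

Answer: 0110110000000 (3456)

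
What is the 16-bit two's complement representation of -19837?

1. Binary of +19837:  0100110101111101
2. Invert bits:     1011001010000010
3. Add 1:           1011001010000011

Answer: 1011001010000011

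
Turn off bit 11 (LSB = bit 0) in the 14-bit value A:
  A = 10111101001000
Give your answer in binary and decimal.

Mask = ~(1 << 11) = 11011111111111
Bit 11 of A is 1, so AND-ing with the mask clears it to 0.
  10111101001000
& 11011111111111
----------------
  10011101001000

Answer: 10011101001000 (10056)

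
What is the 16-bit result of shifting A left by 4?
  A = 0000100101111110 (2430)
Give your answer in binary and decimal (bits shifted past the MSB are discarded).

Shift left by 4: drop the top 4 bit(s), append 4 zero(s) on the right.
  0000100101111110  ->  discard [0000], keep [100101111110], append 0000
= 1001011111100000

Answer: 1001011111100000 (38880)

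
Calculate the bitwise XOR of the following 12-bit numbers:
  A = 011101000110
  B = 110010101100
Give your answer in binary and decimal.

Apply ^ to each column (1 where bits differ):
  011101000110
^ 110010101100
--------------
  101111101010

Answer: 101111101010 (3050)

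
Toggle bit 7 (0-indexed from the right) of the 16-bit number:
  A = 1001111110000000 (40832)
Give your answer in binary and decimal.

Mask = 1 << 7 = 0000000010000000
Bit 7 of A is 1; XOR with the mask flips it to 0.
  1001111110000000
^ 0000000010000000
------------------
  1001111100000000

Answer: 1001111100000000 (40704)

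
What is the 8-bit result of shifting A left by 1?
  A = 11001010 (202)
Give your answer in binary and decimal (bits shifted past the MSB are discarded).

Shift left by 1: drop the top 1 bit(s), append 1 zero(s) on the right.
  11001010  ->  discard [1], keep [1001010], append 0
= 10010100

Answer: 10010100 (148)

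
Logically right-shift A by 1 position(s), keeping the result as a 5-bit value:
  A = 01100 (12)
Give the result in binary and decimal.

Logical shift right by 1: drop the bottom 1 bit(s), prepend 1 zero(s) on the left.
  01100  ->  keep [0110], discard [0], prepend 0
= 00110

Answer: 00110 (6)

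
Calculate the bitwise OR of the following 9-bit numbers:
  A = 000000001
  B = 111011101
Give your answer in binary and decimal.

Apply | to each column (1 where either bit is 1):
  000000001
| 111011101
-----------
  111011101

Answer: 111011101 (477)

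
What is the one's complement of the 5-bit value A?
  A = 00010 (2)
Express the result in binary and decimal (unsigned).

Flip each bit (0->1, 1->0):
  00010
  11101

Answer: 11101 (29)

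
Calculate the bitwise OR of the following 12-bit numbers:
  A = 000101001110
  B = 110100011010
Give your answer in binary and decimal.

Apply | to each column (1 where either bit is 1):
  000101001110
| 110100011010
--------------
  110101011110

Answer: 110101011110 (3422)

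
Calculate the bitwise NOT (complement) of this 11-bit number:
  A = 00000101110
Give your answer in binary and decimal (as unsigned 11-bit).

Flip each bit (0->1, 1->0):
  00000101110
  11111010001

Answer: 11111010001 (2001)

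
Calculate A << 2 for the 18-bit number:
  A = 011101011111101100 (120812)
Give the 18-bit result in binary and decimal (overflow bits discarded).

Shift left by 2: drop the top 2 bit(s), append 2 zero(s) on the right.
  011101011111101100  ->  discard [01], keep [1101011111101100], append 00
= 110101111110110000

Answer: 110101111110110000 (221104)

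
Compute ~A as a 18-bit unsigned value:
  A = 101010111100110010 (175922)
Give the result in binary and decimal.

Flip each bit (0->1, 1->0):
  101010111100110010
  010101000011001101

Answer: 010101000011001101 (86221)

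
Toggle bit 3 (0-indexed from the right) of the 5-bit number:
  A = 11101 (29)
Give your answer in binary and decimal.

Mask = 1 << 3 = 01000
Bit 3 of A is 1; XOR with the mask flips it to 0.
  11101
^ 01000
-------
  10101

Answer: 10101 (21)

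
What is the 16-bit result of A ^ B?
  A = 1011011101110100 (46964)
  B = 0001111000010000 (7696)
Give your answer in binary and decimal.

Apply ^ to each column (1 where bits differ):
  1011011101110100
^ 0001111000010000
------------------
  1010100101100100

Answer: 1010100101100100 (43364)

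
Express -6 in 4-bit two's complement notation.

1. Binary of +6:  0110
2. Invert bits:     1001
3. Add 1:           1010

Answer: 1010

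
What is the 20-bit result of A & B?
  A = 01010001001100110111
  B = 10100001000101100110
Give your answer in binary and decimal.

Apply & to each column (1 only where both bits are 1):
  01010001001100110111
& 10100001000101100110
----------------------
  00000001000100100110

Answer: 00000001000100100110 (4390)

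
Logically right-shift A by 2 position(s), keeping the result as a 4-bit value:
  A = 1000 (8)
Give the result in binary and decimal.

Logical shift right by 2: drop the bottom 2 bit(s), prepend 2 zero(s) on the left.
  1000  ->  keep [10], discard [00], prepend 00
= 0010

Answer: 0010 (2)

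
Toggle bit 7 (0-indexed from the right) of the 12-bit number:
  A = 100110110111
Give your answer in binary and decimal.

Mask = 1 << 7 = 000010000000
Bit 7 of A is 1; XOR with the mask flips it to 0.
  100110110111
^ 000010000000
--------------
  100100110111

Answer: 100100110111 (2359)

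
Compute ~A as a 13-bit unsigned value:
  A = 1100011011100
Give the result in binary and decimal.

Flip each bit (0->1, 1->0):
  1100011011100
  0011100100011

Answer: 0011100100011 (1827)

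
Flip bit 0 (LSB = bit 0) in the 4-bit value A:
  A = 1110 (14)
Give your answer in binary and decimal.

Mask = 1 << 0 = 0001
Bit 0 of A is 0; XOR with the mask flips it to 1.
  1110
^ 0001
------
  1111

Answer: 1111 (15)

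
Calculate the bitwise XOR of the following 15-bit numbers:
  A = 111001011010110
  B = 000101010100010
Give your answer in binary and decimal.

Apply ^ to each column (1 where bits differ):
  111001011010110
^ 000101010100010
-----------------
  111100001110100

Answer: 111100001110100 (30836)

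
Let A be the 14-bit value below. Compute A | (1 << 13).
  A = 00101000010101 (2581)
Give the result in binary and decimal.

Mask = 1 << 13 = 10000000000000
Bit 13 of A is 0, so OR-ing with the mask flips it to 1.
  00101000010101
| 10000000000000
----------------
  10101000010101

Answer: 10101000010101 (10773)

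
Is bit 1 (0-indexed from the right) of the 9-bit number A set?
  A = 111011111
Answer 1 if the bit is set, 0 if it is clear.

Bit 1 is the 2nd from the right.
  111011111
         ^
That bit is 1.

Answer: 1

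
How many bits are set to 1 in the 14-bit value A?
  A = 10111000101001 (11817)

10111000101001
1-bits at positions (from bit 0 = LSB): 0, 3, 5, 9, 10, 11, 13
Count = 7

Answer: 7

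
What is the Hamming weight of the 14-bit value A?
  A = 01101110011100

01101110011100
1-bits at positions (from bit 0 = LSB): 2, 3, 4, 7, 8, 9, 11, 12
Count = 8

Answer: 8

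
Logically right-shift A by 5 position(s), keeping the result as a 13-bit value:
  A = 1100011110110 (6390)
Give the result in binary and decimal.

Logical shift right by 5: drop the bottom 5 bit(s), prepend 5 zero(s) on the left.
  1100011110110  ->  keep [11000111], discard [10110], prepend 00000
= 0000011000111

Answer: 0000011000111 (199)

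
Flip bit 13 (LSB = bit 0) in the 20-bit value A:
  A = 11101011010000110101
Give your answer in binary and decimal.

Mask = 1 << 13 = 00000010000000000000
Bit 13 of A is 1; XOR with the mask flips it to 0.
  11101011010000110101
^ 00000010000000000000
----------------------
  11101001010000110101

Answer: 11101001010000110101 (955445)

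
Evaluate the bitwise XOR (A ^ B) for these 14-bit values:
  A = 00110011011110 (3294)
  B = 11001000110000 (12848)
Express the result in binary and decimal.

Apply ^ to each column (1 where bits differ):
  00110011011110
^ 11001000110000
----------------
  11111011101110

Answer: 11111011101110 (16110)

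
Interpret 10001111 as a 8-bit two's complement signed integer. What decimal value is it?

MSB is 1, so the value is negative. Find the magnitude:
1. Invert bits:  01110000
2. Add 1:        01110001  = 113
3. Apply sign:   -113

Answer: -113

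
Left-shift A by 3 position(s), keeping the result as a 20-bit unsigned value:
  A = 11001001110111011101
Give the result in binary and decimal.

Shift left by 3: drop the top 3 bit(s), append 3 zero(s) on the right.
  11001001110111011101  ->  discard [110], keep [01001110111011101], append 000
= 01001110111011101000

Answer: 01001110111011101000 (323304)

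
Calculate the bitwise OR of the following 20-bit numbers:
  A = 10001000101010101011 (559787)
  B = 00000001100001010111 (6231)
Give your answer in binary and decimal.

Apply | to each column (1 where either bit is 1):
  10001000101010101011
| 00000001100001010111
----------------------
  10001001101011111111

Answer: 10001001101011111111 (563967)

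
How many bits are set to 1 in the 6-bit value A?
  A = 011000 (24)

011000
1-bits at positions (from bit 0 = LSB): 3, 4
Count = 2

Answer: 2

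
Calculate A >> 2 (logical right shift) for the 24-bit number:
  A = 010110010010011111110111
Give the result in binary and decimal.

Logical shift right by 2: drop the bottom 2 bit(s), prepend 2 zero(s) on the left.
  010110010010011111110111  ->  keep [0101100100100111111101], discard [11], prepend 00
= 000101100100100111111101

Answer: 000101100100100111111101 (1460733)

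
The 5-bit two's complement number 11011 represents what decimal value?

MSB is 1, so the value is negative. Find the magnitude:
1. Invert bits:  00100
2. Add 1:        00101  = 5
3. Apply sign:   -5

Answer: -5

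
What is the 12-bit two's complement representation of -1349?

1. Binary of +1349:  010101000101
2. Invert bits:     101010111010
3. Add 1:           101010111011

Answer: 101010111011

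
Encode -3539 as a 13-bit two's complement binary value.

1. Binary of +3539:  0110111010011
2. Invert bits:     1001000101100
3. Add 1:           1001000101101

Answer: 1001000101101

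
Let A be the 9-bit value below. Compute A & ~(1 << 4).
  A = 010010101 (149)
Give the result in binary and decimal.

Mask = ~(1 << 4) = 111101111
Bit 4 of A is 1, so AND-ing with the mask clears it to 0.
  010010101
& 111101111
-----------
  010000101

Answer: 010000101 (133)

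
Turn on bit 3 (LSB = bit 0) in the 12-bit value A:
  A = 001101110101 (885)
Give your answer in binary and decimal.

Mask = 1 << 3 = 000000001000
Bit 3 of A is 0, so OR-ing with the mask flips it to 1.
  001101110101
| 000000001000
--------------
  001101111101

Answer: 001101111101 (893)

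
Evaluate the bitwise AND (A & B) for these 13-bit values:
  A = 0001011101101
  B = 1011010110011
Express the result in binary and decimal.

Apply & to each column (1 only where both bits are 1):
  0001011101101
& 1011010110011
---------------
  0001010100001

Answer: 0001010100001 (673)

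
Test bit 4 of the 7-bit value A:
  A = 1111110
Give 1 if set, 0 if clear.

Bit 4 is the 5th from the right.
  1111110
    ^
That bit is 1.

Answer: 1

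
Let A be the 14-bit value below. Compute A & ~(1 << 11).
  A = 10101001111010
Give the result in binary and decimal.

Mask = ~(1 << 11) = 11011111111111
Bit 11 of A is 1, so AND-ing with the mask clears it to 0.
  10101001111010
& 11011111111111
----------------
  10001001111010

Answer: 10001001111010 (8826)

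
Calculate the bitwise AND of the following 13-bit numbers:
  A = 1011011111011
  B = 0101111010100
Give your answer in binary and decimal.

Apply & to each column (1 only where both bits are 1):
  1011011111011
& 0101111010100
---------------
  0001011010000

Answer: 0001011010000 (720)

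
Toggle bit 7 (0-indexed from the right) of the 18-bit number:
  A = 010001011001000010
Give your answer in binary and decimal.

Mask = 1 << 7 = 000000000010000000
Bit 7 of A is 0; XOR with the mask flips it to 1.
  010001011001000010
^ 000000000010000000
--------------------
  010001011011000010

Answer: 010001011011000010 (71362)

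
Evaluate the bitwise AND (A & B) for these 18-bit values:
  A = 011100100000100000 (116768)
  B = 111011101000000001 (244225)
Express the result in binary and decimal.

Apply & to each column (1 only where both bits are 1):
  011100100000100000
& 111011101000000001
--------------------
  011000100000000000

Answer: 011000100000000000 (100352)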